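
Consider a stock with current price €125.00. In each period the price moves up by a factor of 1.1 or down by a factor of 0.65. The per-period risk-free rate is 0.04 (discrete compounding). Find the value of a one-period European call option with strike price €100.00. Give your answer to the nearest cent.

Risk-neutral probability p = (1 + 0.04 − 0.65)/(1.1 − 0.65) = 0.3900/0.4500 = 0.8667
Terminal stock prices: S_u = 137.5, S_d = 81.25
Terminal payoffs (S − K): max(37.5, 0) = 37.5, max(-18.75, 0) = 0
Node 0 (S = 125): V_0 = 1/1.04·[0.8667·37.5000 + 0.1333·0.0000] = 31.2500

€31.25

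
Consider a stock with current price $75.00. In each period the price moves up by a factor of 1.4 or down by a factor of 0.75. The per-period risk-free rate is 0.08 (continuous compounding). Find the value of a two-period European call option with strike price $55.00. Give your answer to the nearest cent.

Risk-neutral probability p = (e^0.08 − 0.75)/(1.4 − 0.75) = 0.3333/0.6500 = 0.5127
Terminal stock prices: S_uu = 147, S_ud = 78.75, S_dd = 42.19
Terminal payoffs (S − K): max(92, 0) = 92, max(23.75, 0) = 23.75, max(-12.81, 0) = 0
Node u (S = 105): V_u = e^(−0.08)·[0.5127·92.0000 + 0.4873·23.7500] = 54.2286
Node d (S = 56.25): V_d = e^(−0.08)·[0.5127·23.7500 + 0.4873·0.0000] = 11.2415
Node 0 (S = 75): V_0 = e^(−0.08)·[0.5127·54.2286 + 0.4873·11.2415] = 30.7242

$30.72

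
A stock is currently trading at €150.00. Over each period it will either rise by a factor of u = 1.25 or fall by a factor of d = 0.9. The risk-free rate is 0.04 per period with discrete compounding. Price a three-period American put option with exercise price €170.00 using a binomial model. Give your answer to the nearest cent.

Risk-neutral probability p = (1 + 0.04 − 0.9)/(1.25 − 0.9) = 0.1400/0.3500 = 0.4000
Terminal stock prices: S_uuu = 293, S_uud = 210.9, S_udd = 151.9, S_ddd = 109.4
Terminal payoffs (K − S): max(-123, 0) = 0, max(-40.94, 0) = 0, max(18.12, 0) = 18.12, max(60.65, 0) = 60.65
Node uu (S = 234.4): continuation = 1/1.04·[0.4000·0.0000 + 0.6000·0.0000] = 0.0000; exercise value = 0.0000 ≤ continuation, so V_uu = 0.0000
Node ud (S = 168.8): continuation = 1/1.04·[0.4000·0.0000 + 0.6000·18.1250] = 10.4567; exercise value = 1.2500 ≤ continuation, so V_ud = 10.4567
Node dd (S = 121.5): continuation = 1/1.04·[0.4000·18.1250 + 0.6000·60.6500] = 41.9615; exercise value = 48.5000 > continuation, so V_dd = 48.5000 (exercise)
Node u (S = 187.5): continuation = 1/1.04·[0.4000·0.0000 + 0.6000·10.4567] = 6.0327; exercise value = 0.0000 ≤ continuation, so V_u = 6.0327
Node d (S = 135): continuation = 1/1.04·[0.4000·10.4567 + 0.6000·48.5000] = 32.0026; exercise value = 35.0000 > continuation, so V_d = 35.0000 (exercise)
Node 0 (S = 150): continuation = 1/1.04·[0.4000·6.0327 + 0.6000·35.0000] = 22.5126; exercise value = 20.0000 ≤ continuation, so V_0 = 22.5126

€22.51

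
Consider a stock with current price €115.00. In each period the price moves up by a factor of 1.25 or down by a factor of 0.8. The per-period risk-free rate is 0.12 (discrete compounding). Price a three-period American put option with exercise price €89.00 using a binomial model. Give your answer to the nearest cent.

€1.02

Risk-neutral probability p = (1 + 0.12 − 0.8)/(1.25 − 0.8) = 0.3200/0.4500 = 0.7111
Terminal stock prices: S_uuu = 224.6, S_uud = 143.8, S_udd = 92, S_ddd = 58.88
Terminal payoffs (K − S): max(-135.6, 0) = 0, max(-54.75, 0) = 0, max(-3, 0) = 0, max(30.12, 0) = 30.12
Node uu (S = 179.7): continuation = 1/1.12·[0.7111·0.0000 + 0.2889·0.0000] = 0.0000; exercise value = 0.0000 ≤ continuation, so V_uu = 0.0000
Node ud (S = 115): continuation = 1/1.12·[0.7111·0.0000 + 0.2889·0.0000] = 0.0000; exercise value = 0.0000 ≤ continuation, so V_ud = 0.0000
Node dd (S = 73.6): continuation = 1/1.12·[0.7111·0.0000 + 0.2889·30.1200] = 7.7690; exercise value = 15.4000 > continuation, so V_dd = 15.4000 (exercise)
Node u (S = 143.8): continuation = 1/1.12·[0.7111·0.0000 + 0.2889·0.0000] = 0.0000; exercise value = 0.0000 ≤ continuation, so V_u = 0.0000
Node d (S = 92): continuation = 1/1.12·[0.7111·0.0000 + 0.2889·15.4000] = 3.9722; exercise value = 0.0000 ≤ continuation, so V_d = 3.9722
Node 0 (S = 115): continuation = 1/1.12·[0.7111·0.0000 + 0.2889·3.9722] = 1.0246; exercise value = 0.0000 ≤ continuation, so V_0 = 1.0246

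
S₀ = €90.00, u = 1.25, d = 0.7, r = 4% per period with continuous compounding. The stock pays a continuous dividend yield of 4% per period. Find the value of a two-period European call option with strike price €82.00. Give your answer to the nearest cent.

€16.10

Per-period risk-free factor R = e^0.04 = 1.0408; dividend-adjusted growth = e^(0.04−0.04) = 1.0000.
Risk-neutral probability p = (1.0000 − 0.7)/(1.25 − 0.7) = 0.3000/0.5500 = 0.5455
Terminal stock prices: S_uu = 140.6, S_ud = 78.75, S_dd = 44.1
Terminal payoffs (S − K): max(58.62, 0) = 58.62, max(-3.25, 0) = 0, max(-37.9, 0) = 0
Node u (S = 112.5): V_u = e^(−0.04)·[0.5455·58.6250 + 0.4545·0.0000] = 30.7234
Node d (S = 63): V_d = e^(−0.04)·[0.5455·0.0000 + 0.4545·0.0000] = 0.0000
Node 0 (S = 90): V_0 = e^(−0.04)·[0.5455·30.7234 + 0.4545·0.0000] = 16.1011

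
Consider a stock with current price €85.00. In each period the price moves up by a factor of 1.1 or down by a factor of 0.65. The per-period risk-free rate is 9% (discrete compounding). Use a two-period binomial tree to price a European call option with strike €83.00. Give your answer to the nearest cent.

€15.97

Risk-neutral probability p = (1 + 0.09 − 0.65)/(1.1 − 0.65) = 0.4400/0.4500 = 0.9778
Terminal stock prices: S_uu = 102.9, S_ud = 60.78, S_dd = 35.91
Terminal payoffs (S − K): max(19.85, 0) = 19.85, max(-22.22, 0) = 0, max(-47.09, 0) = 0
Node u (S = 93.5): V_u = 1/1.09·[0.9778·19.8500 + 0.0222·0.0000] = 17.8063
Node d (S = 55.25): V_d = 1/1.09·[0.9778·0.0000 + 0.0222·0.0000] = 0.0000
Node 0 (S = 85): V_0 = 1/1.09·[0.9778·17.8063 + 0.0222·0.0000] = 15.9730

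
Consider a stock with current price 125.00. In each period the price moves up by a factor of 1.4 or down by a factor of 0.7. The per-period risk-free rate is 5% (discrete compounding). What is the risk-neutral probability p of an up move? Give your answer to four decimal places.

p = 0.5000

Risk-neutral probability p = (1 + 0.05 − 0.7)/(1.4 − 0.7) = 0.3500/0.7000 = 0.5000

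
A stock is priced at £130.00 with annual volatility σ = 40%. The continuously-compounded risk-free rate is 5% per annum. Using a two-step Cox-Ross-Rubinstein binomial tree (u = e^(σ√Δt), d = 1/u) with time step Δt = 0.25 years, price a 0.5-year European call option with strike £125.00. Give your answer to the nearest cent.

£18.02

CRR parameters: u = e^(σ√Δt) = e^(0.4·√0.25) = 1.2214, d = 1/u = 0.8187
Per-period rate: rΔt = 0.05·0.25 = 0.0125, so R = e^0.0125 = 1.0126
Risk-neutral probability p = (e^0.0125 − 0.8187)/(1.2214 − 0.8187) = 0.1938/0.4027 = 0.4814
Terminal stock prices: S_uu = 193.9, S_ud = 130, S_dd = 87.14
Terminal payoffs (S − K): max(68.94, 0) = 68.94, max(5, 0) = 5, max(-37.86, 0) = 0
Node u (S = 158.8): V_u = e^(−0.0125)·[0.4814·68.9372 + 0.5186·5.0000] = 35.3351
Node d (S = 106.4): V_d = e^(−0.0125)·[0.4814·5.0000 + 0.5186·0.0000] = 2.3771
Node 0 (S = 130): V_0 = e^(−0.0125)·[0.4814·35.3351 + 0.5186·2.3771] = 18.0166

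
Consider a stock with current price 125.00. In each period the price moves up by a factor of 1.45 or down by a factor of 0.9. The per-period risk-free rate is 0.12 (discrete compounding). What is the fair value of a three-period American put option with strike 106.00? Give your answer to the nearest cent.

2.29

Risk-neutral probability p = (1 + 0.12 − 0.9)/(1.45 − 0.9) = 0.2200/0.5500 = 0.4000
Terminal stock prices: S_uuu = 381.1, S_uud = 236.5, S_udd = 146.8, S_ddd = 91.13
Terminal payoffs (K − S): max(-275.1, 0) = 0, max(-130.5, 0) = 0, max(-40.81, 0) = 0, max(14.87, 0) = 14.87
Node uu (S = 262.8): continuation = 1/1.12·[0.4000·0.0000 + 0.6000·0.0000] = 0.0000; exercise value = 0.0000 ≤ continuation, so V_uu = 0.0000
Node ud (S = 163.1): continuation = 1/1.12·[0.4000·0.0000 + 0.6000·0.0000] = 0.0000; exercise value = 0.0000 ≤ continuation, so V_ud = 0.0000
Node dd (S = 101.2): continuation = 1/1.12·[0.4000·0.0000 + 0.6000·14.8750] = 7.9687; exercise value = 4.7500 ≤ continuation, so V_dd = 7.9687
Node u (S = 181.2): continuation = 1/1.12·[0.4000·0.0000 + 0.6000·0.0000] = 0.0000; exercise value = 0.0000 ≤ continuation, so V_u = 0.0000
Node d (S = 112.5): continuation = 1/1.12·[0.4000·0.0000 + 0.6000·7.9687] = 4.2690; exercise value = 0.0000 ≤ continuation, so V_d = 4.2690
Node 0 (S = 125): continuation = 1/1.12·[0.4000·0.0000 + 0.6000·4.2690] = 2.2869; exercise value = 0.0000 ≤ continuation, so V_0 = 2.2869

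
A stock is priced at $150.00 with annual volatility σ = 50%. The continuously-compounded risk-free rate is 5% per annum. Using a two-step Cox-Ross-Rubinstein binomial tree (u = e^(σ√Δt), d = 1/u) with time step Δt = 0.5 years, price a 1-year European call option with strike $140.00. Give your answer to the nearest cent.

CRR parameters: u = e^(σ√Δt) = e^(0.5·√0.5) = 1.4241, d = 1/u = 0.7022
Per-period rate: rΔt = 0.05·0.5 = 0.025, so R = e^0.025 = 1.0253
Risk-neutral probability p = (e^0.025 − 0.7022)/(1.4241 − 0.7022) = 0.3231/0.7219 = 0.4476
Terminal stock prices: S_uu = 304.2, S_ud = 150, S_dd = 73.96
Terminal payoffs (S − K): max(164.2, 0) = 164.2, max(10, 0) = 10, max(-66.04, 0) = 0
Node u (S = 213.6): V_u = e^(−0.025)·[0.4476·164.2172 + 0.5524·10.0000] = 77.0745
Node d (S = 105.3): V_d = e^(−0.025)·[0.4476·10.0000 + 0.5524·0.0000] = 4.3654
Node 0 (S = 150): V_0 = e^(−0.025)·[0.4476·77.0745 + 0.5524·4.3654] = 35.9977

$36.00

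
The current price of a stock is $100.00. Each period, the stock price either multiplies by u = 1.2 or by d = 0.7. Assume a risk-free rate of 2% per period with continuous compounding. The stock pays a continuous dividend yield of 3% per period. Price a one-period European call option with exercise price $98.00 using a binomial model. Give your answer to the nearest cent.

Per-period risk-free factor R = e^0.02 = 1.0202; dividend-adjusted growth = e^(0.02−0.03) = 0.9900.
Risk-neutral probability p = (0.9900 − 0.7)/(1.2 − 0.7) = 0.2900/0.5000 = 0.5801
Terminal stock prices: S_u = 120, S_d = 70
Terminal payoffs (S − K): max(22, 0) = 22, max(-28, 0) = 0
Node 0 (S = 100): V_0 = e^(−0.02)·[0.5801·22.0000 + 0.4199·0.0000] = 12.5095

$12.51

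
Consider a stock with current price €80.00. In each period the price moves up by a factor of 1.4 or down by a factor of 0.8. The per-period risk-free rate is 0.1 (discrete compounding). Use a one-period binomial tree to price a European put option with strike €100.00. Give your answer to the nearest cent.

€16.36

Risk-neutral probability p = (1 + 0.1 − 0.8)/(1.4 − 0.8) = 0.3000/0.6000 = 0.5000
Terminal stock prices: S_u = 112, S_d = 64
Terminal payoffs (K − S): max(-12, 0) = 0, max(36, 0) = 36
Node 0 (S = 80): V_0 = 1/1.1·[0.5000·0.0000 + 0.5000·36.0000] = 16.3636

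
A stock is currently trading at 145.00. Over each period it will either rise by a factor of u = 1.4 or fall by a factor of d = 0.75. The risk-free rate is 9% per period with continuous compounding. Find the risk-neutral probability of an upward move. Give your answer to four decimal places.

p = 0.5295

Risk-neutral probability p = (e^0.09 − 0.75)/(1.4 − 0.75) = 0.3442/0.6500 = 0.5295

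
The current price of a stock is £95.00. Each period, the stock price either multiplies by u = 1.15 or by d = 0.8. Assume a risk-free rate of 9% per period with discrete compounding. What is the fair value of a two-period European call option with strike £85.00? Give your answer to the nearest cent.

£24.06

Risk-neutral probability p = (1 + 0.09 − 0.8)/(1.15 − 0.8) = 0.2900/0.3500 = 0.8286
Terminal stock prices: S_uu = 125.6, S_ud = 87.4, S_dd = 60.8
Terminal payoffs (S − K): max(40.64, 0) = 40.64, max(2.4, 0) = 2.4, max(-24.2, 0) = 0
Node u (S = 109.2): V_u = 1/1.09·[0.8286·40.6375 + 0.1714·2.4000] = 31.2683
Node d (S = 76): V_d = 1/1.09·[0.8286·2.4000 + 0.1714·0.0000] = 1.8244
Node 0 (S = 95): V_0 = 1/1.09·[0.8286·31.2683 + 0.1714·1.8244] = 24.0558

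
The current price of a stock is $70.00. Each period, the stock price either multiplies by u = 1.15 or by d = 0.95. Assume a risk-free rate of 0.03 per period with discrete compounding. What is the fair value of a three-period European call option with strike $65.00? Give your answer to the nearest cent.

Risk-neutral probability p = (1 + 0.03 − 0.95)/(1.15 − 0.95) = 0.0800/0.2000 = 0.4000
Terminal stock prices: S_uuu = 106.5, S_uud = 87.95, S_udd = 72.65, S_ddd = 60.02
Terminal payoffs (S − K): max(41.46, 0) = 41.46, max(22.95, 0) = 22.95, max(7.651, 0) = 7.651, max(-4.984, 0) = 0
Node uu (S = 92.57): V_uu = 1/1.03·[0.4000·41.4612 + 0.6000·22.9462] = 29.4682
Node ud (S = 76.47): V_ud = 1/1.03·[0.4000·22.9462 + 0.6000·7.6513] = 13.3682
Node dd (S = 63.17): V_dd = 1/1.03·[0.4000·7.6513 + 0.6000·0.0000] = 2.9714
Node u (S = 80.5): V_u = 1/1.03·[0.4000·29.4682 + 0.6000·13.3682] = 19.2313
Node d (S = 66.5): V_d = 1/1.03·[0.4000·13.3682 + 0.6000·2.9714] = 6.9224
Node 0 (S = 70): V_0 = 1/1.03·[0.4000·19.2313 + 0.6000·6.9224] = 11.5009

$11.50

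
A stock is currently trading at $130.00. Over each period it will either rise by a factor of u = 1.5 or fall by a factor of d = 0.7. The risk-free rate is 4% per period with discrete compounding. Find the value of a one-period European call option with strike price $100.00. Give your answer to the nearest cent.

$38.82

Risk-neutral probability p = (1 + 0.04 − 0.7)/(1.5 − 0.7) = 0.3400/0.8000 = 0.4250
Terminal stock prices: S_u = 195, S_d = 91
Terminal payoffs (S − K): max(95, 0) = 95, max(-9, 0) = 0
Node 0 (S = 130): V_0 = 1/1.04·[0.4250·95.0000 + 0.5750·0.0000] = 38.8221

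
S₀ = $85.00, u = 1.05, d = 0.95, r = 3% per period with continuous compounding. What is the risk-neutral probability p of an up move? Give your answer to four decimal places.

p = 0.8045

Risk-neutral probability p = (e^0.03 − 0.95)/(1.05 − 0.95) = 0.0805/0.1000 = 0.8045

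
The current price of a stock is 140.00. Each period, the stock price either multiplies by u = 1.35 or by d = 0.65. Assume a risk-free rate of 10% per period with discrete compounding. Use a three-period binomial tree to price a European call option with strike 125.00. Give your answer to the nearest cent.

Risk-neutral probability p = (1 + 0.1 − 0.65)/(1.35 − 0.65) = 0.4500/0.7000 = 0.6429
Terminal stock prices: S_uuu = 344.5, S_uud = 165.8, S_udd = 79.85, S_ddd = 38.45
Terminal payoffs (S − K): max(219.5, 0) = 219.5, max(40.85, 0) = 40.85, max(-45.15, 0) = 0, max(-86.55, 0) = 0
Node uu (S = 255.2): V_uu = 1/1.1·[0.6429·219.4525 + 0.3571·40.8475] = 141.5136
Node ud (S = 122.9): V_ud = 1/1.1·[0.6429·40.8475 + 0.3571·0.0000] = 23.8719
Node dd (S = 59.15): V_dd = 1/1.1·[0.6429·0.0000 + 0.3571·0.0000] = 0.0000
Node u (S = 189): V_u = 1/1.1·[0.6429·141.5136 + 0.3571·23.8719] = 90.4534
Node d (S = 91): V_d = 1/1.1·[0.6429·23.8719 + 0.3571·0.0000] = 13.9511
Node 0 (S = 140): V_0 = 1/1.1·[0.6429·90.4534 + 0.3571·13.9511] = 57.3920

57.39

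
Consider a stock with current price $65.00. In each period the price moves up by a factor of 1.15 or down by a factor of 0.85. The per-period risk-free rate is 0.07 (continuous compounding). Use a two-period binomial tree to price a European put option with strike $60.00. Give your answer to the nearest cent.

Risk-neutral probability p = (e^0.07 − 0.85)/(1.15 − 0.85) = 0.2225/0.3000 = 0.7417
Terminal stock prices: S_uu = 85.96, S_ud = 63.54, S_dd = 46.96
Terminal payoffs (K − S): max(-25.96, 0) = 0, max(-3.538, 0) = 0, max(13.04, 0) = 13.04
Node u (S = 74.75): V_u = e^(−0.07)·[0.7417·0.0000 + 0.2583·0.0000] = 0.0000
Node d (S = 55.25): V_d = e^(−0.07)·[0.7417·0.0000 + 0.2583·13.0375] = 3.1400
Node 0 (S = 65): V_0 = e^(−0.07)·[0.7417·0.0000 + 0.2583·3.1400] = 0.7562

$0.76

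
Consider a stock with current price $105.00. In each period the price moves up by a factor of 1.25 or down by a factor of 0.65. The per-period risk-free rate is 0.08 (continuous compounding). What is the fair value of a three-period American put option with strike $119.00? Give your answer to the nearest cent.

Risk-neutral probability p = (e^0.08 − 0.65)/(1.25 − 0.65) = 0.4333/0.6000 = 0.7221
Terminal stock prices: S_uuu = 205.1, S_uud = 106.6, S_udd = 55.45, S_ddd = 28.84
Terminal payoffs (K − S): max(-86.08, 0) = 0, max(12.36, 0) = 12.36, max(63.55, 0) = 63.55, max(90.16, 0) = 90.16
Node uu (S = 164.1): continuation = e^(−0.08)·[0.7221·0.0000 + 0.2779·12.3594] = 3.1701; exercise value = 0.0000 ≤ continuation, so V_uu = 3.1701
Node ud (S = 85.31): continuation = e^(−0.08)·[0.7221·12.3594 + 0.2779·63.5469] = 24.5383; exercise value = 33.6875 > continuation, so V_ud = 33.6875 (exercise)
Node dd (S = 44.36): continuation = e^(−0.08)·[0.7221·63.5469 + 0.2779·90.1644] = 65.4883; exercise value = 74.6375 > continuation, so V_dd = 74.6375 (exercise)
Node u (S = 131.2): continuation = e^(−0.08)·[0.7221·3.1701 + 0.2779·33.6875] = 10.7538; exercise value = 0.0000 ≤ continuation, so V_u = 10.7538
Node d (S = 68.25): continuation = e^(−0.08)·[0.7221·33.6875 + 0.2779·74.6375] = 41.6008; exercise value = 50.7500 > continuation, so V_d = 50.7500 (exercise)
Node 0 (S = 105): continuation = e^(−0.08)·[0.7221·10.7538 + 0.2779·50.7500] = 20.1858; exercise value = 14.0000 ≤ continuation, so V_0 = 20.1858

$20.19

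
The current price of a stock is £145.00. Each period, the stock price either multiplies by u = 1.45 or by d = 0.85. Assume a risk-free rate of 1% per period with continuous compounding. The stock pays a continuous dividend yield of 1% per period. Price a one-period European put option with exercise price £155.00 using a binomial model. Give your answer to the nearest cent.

£23.58

Per-period risk-free factor R = e^0.01 = 1.0101; dividend-adjusted growth = e^(0.01−0.01) = 1.0000.
Risk-neutral probability p = (1.0000 − 0.85)/(1.45 − 0.85) = 0.1500/0.6000 = 0.2500
Terminal stock prices: S_u = 210.2, S_d = 123.2
Terminal payoffs (K − S): max(-55.25, 0) = 0, max(31.75, 0) = 31.75
Node 0 (S = 145): V_0 = e^(−0.01)·[0.2500·0.0000 + 0.7500·31.7500] = 23.5756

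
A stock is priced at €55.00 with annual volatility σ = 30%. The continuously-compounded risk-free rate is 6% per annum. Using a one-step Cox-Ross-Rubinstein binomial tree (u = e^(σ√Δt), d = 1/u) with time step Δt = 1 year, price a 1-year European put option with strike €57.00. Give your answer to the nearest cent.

CRR parameters: u = e^(σ√Δt) = e^(0.3·√1) = 1.3499, d = 1/u = 0.7408
Per-period rate: rΔt = 0.06·1 = 0.06, so R = e^0.06 = 1.0618
Risk-neutral probability p = (e^0.06 − 0.7408)/(1.3499 − 0.7408) = 0.3210/0.6090 = 0.5271
Terminal stock prices: S_u = 74.24, S_d = 40.75
Terminal payoffs (K − S): max(-17.24, 0) = 0, max(16.25, 0) = 16.25
Node 0 (S = 55): V_0 = e^(−0.06)·[0.5271·0.0000 + 0.4729·16.2550] = 7.2395

€7.24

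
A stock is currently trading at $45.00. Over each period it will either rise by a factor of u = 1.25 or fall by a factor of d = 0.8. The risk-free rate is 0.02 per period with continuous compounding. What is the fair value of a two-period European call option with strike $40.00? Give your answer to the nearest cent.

Risk-neutral probability p = (e^0.02 − 0.8)/(1.25 − 0.8) = 0.2202/0.4500 = 0.4893
Terminal stock prices: S_uu = 70.31, S_ud = 45, S_dd = 28.8
Terminal payoffs (S − K): max(30.31, 0) = 30.31, max(5, 0) = 5, max(-11.2, 0) = 0
Node u (S = 56.25): V_u = e^(−0.02)·[0.4893·30.3125 + 0.5107·5.0000] = 17.0421
Node d (S = 36): V_d = e^(−0.02)·[0.4893·5.0000 + 0.5107·0.0000] = 2.3982
Node 0 (S = 45): V_0 = e^(−0.02)·[0.4893·17.0421 + 0.5107·2.3982] = 9.3746

$9.37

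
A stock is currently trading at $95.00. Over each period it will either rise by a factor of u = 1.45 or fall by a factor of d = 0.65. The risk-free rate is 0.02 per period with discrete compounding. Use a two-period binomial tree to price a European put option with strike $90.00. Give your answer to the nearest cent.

Risk-neutral probability p = (1 + 0.02 − 0.65)/(1.45 − 0.65) = 0.3700/0.8000 = 0.4625
Terminal stock prices: S_uu = 199.7, S_ud = 89.54, S_dd = 40.14
Terminal payoffs (K − S): max(-109.7, 0) = 0, max(0.4625, 0) = 0.4625, max(49.86, 0) = 49.86
Node u (S = 137.8): V_u = 1/1.02·[0.4625·0.0000 + 0.5375·0.4625] = 0.2437
Node d (S = 61.75): V_d = 1/1.02·[0.4625·0.4625 + 0.5375·49.8625] = 26.4853
Node 0 (S = 95): V_0 = 1/1.02·[0.4625·0.2437 + 0.5375·26.4853] = 14.0672

$14.07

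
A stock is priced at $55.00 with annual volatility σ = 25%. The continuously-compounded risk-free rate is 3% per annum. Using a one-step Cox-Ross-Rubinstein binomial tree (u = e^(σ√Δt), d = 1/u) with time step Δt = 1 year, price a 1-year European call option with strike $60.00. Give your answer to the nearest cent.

$5.13

CRR parameters: u = e^(σ√Δt) = e^(0.25·√1) = 1.2840, d = 1/u = 0.7788
Per-period rate: rΔt = 0.03·1 = 0.03, so R = e^0.03 = 1.0305
Risk-neutral probability p = (e^0.03 − 0.7788)/(1.2840 − 0.7788) = 0.2517/0.5052 = 0.4981
Terminal stock prices: S_u = 70.62, S_d = 42.83
Terminal payoffs (S − K): max(10.62, 0) = 10.62, max(-17.17, 0) = 0
Node 0 (S = 55): V_0 = e^(−0.03)·[0.4981·10.6214 + 0.5019·0.0000] = 5.1342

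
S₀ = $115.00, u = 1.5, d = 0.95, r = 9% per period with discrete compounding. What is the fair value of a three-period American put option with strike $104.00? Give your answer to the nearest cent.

$1.73

Risk-neutral probability p = (1 + 0.09 − 0.95)/(1.5 − 0.95) = 0.1400/0.5500 = 0.2545
Terminal stock prices: S_uuu = 388.1, S_uud = 245.8, S_udd = 155.7, S_ddd = 98.6
Terminal payoffs (K − S): max(-284.1, 0) = 0, max(-141.8, 0) = 0, max(-51.68, 0) = 0, max(5.402, 0) = 5.402
Node uu (S = 258.8): continuation = 1/1.09·[0.2545·0.0000 + 0.7455·0.0000] = 0.0000; exercise value = 0.0000 ≤ continuation, so V_uu = 0.0000
Node ud (S = 163.9): continuation = 1/1.09·[0.2545·0.0000 + 0.7455·0.0000] = 0.0000; exercise value = 0.0000 ≤ continuation, so V_ud = 0.0000
Node dd (S = 103.8): continuation = 1/1.09·[0.2545·0.0000 + 0.7455·5.4019] = 3.6944; exercise value = 0.2125 ≤ continuation, so V_dd = 3.6944
Node u (S = 172.5): continuation = 1/1.09·[0.2545·0.0000 + 0.7455·0.0000] = 0.0000; exercise value = 0.0000 ≤ continuation, so V_u = 0.0000
Node d (S = 109.2): continuation = 1/1.09·[0.2545·0.0000 + 0.7455·3.6944] = 2.5266; exercise value = 0.0000 ≤ continuation, so V_d = 2.5266
Node 0 (S = 115): continuation = 1/1.09·[0.2545·0.0000 + 0.7455·2.5266] = 1.7279; exercise value = 0.0000 ≤ continuation, so V_0 = 1.7279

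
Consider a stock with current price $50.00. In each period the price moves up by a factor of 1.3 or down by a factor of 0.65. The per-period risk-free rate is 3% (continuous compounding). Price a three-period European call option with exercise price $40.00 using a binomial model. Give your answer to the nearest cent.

Risk-neutral probability p = (e^0.03 − 0.65)/(1.3 − 0.65) = 0.3805/0.6500 = 0.5853
Terminal stock prices: S_uuu = 109.9, S_uud = 54.93, S_udd = 27.46, S_ddd = 13.73
Terminal payoffs (S − K): max(69.85, 0) = 69.85, max(14.93, 0) = 14.93, max(-12.54, 0) = 0, max(-26.27, 0) = 0
Node uu (S = 84.5): V_uu = e^(−0.03)·[0.5853·69.8500 + 0.4147·14.9250] = 45.6822
Node ud (S = 42.25): V_ud = e^(−0.03)·[0.5853·14.9250 + 0.4147·0.0000] = 8.4776
Node dd (S = 21.13): V_dd = e^(−0.03)·[0.5853·0.0000 + 0.4147·0.0000] = 0.0000
Node u (S = 65): V_u = e^(−0.03)·[0.5853·45.6822 + 0.4147·8.4776] = 29.3599
Node d (S = 32.5): V_d = e^(−0.03)·[0.5853·8.4776 + 0.4147·0.0000] = 4.8154
Node 0 (S = 50): V_0 = e^(−0.03)·[0.5853·29.3599 + 0.4147·4.8154] = 18.6147

$18.61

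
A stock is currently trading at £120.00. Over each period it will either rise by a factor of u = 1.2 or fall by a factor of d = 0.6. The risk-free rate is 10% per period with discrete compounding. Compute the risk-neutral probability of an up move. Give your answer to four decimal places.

p = 0.8333

Risk-neutral probability p = (1 + 0.1 − 0.6)/(1.2 − 0.6) = 0.5000/0.6000 = 0.8333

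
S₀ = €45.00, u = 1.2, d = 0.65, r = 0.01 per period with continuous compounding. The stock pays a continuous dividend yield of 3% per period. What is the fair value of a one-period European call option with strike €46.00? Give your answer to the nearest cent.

Per-period risk-free factor R = e^0.01 = 1.0101; dividend-adjusted growth = e^(0.01−0.03) = 0.9802.
Risk-neutral probability p = (0.9802 − 0.65)/(1.2 − 0.65) = 0.3302/0.5500 = 0.6004
Terminal stock prices: S_u = 54, S_d = 29.25
Terminal payoffs (S − K): max(8, 0) = 8, max(-16.75, 0) = 0
Node 0 (S = 45): V_0 = e^(−0.01)·[0.6004·8.0000 + 0.3996·0.0000] = 4.7551

€4.76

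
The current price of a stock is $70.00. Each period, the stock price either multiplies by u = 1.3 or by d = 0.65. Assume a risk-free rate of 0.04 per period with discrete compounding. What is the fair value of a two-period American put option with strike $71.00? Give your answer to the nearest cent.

$12.44

Risk-neutral probability p = (1 + 0.04 − 0.65)/(1.3 − 0.65) = 0.3900/0.6500 = 0.6000
Terminal stock prices: S_uu = 118.3, S_ud = 59.15, S_dd = 29.58
Terminal payoffs (K − S): max(-47.3, 0) = 0, max(11.85, 0) = 11.85, max(41.42, 0) = 41.42
Node u (S = 91): continuation = 1/1.04·[0.6000·0.0000 + 0.4000·11.8500] = 4.5577; exercise value = 0.0000 ≤ continuation, so V_u = 4.5577
Node d (S = 45.5): continuation = 1/1.04·[0.6000·11.8500 + 0.4000·41.4250] = 22.7692; exercise value = 25.5000 > continuation, so V_d = 25.5000 (exercise)
Node 0 (S = 70): continuation = 1/1.04·[0.6000·4.5577 + 0.4000·25.5000] = 12.4371; exercise value = 1.0000 ≤ continuation, so V_0 = 12.4371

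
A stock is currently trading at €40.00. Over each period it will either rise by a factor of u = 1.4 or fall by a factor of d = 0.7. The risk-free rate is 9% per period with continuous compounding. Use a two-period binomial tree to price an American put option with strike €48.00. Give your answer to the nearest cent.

€9.79

Risk-neutral probability p = (e^0.09 − 0.7)/(1.4 − 0.7) = 0.3942/0.7000 = 0.5631
Terminal stock prices: S_uu = 78.4, S_ud = 39.2, S_dd = 19.6
Terminal payoffs (K − S): max(-30.4, 0) = 0, max(8.8, 0) = 8.8, max(28.4, 0) = 28.4
Node u (S = 56): continuation = e^(−0.09)·[0.5631·0.0000 + 0.4369·8.8000] = 3.5138; exercise value = 0.0000 ≤ continuation, so V_u = 3.5138
Node d (S = 28): continuation = e^(−0.09)·[0.5631·8.8000 + 0.4369·28.4000] = 15.8687; exercise value = 20.0000 > continuation, so V_d = 20.0000 (exercise)
Node 0 (S = 40): continuation = e^(−0.09)·[0.5631·3.5138 + 0.4369·20.0000] = 9.7941; exercise value = 8.0000 ≤ continuation, so V_0 = 9.7941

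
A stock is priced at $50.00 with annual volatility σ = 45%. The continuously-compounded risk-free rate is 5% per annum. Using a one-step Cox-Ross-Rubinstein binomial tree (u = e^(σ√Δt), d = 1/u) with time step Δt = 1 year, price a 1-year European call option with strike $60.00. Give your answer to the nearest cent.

CRR parameters: u = e^(σ√Δt) = e^(0.45·√1) = 1.5683, d = 1/u = 0.6376
Per-period rate: rΔt = 0.05·1 = 0.05, so R = e^0.05 = 1.0513
Risk-neutral probability p = (e^0.05 − 0.6376)/(1.5683 − 0.6376) = 0.4136/0.9307 = 0.4445
Terminal stock prices: S_u = 78.42, S_d = 31.88
Terminal payoffs (S − K): max(18.42, 0) = 18.42, max(-28.12, 0) = 0
Node 0 (S = 50): V_0 = e^(−0.05)·[0.4445·18.4156 + 0.5555·0.0000] = 7.7856

$7.79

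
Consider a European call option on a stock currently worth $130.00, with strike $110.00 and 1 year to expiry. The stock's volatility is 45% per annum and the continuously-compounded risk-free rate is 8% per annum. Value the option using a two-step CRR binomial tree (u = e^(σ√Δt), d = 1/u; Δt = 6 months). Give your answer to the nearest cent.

CRR parameters: u = e^(σ√Δt) = e^(0.45·√0.5) = 1.3746, d = 1/u = 0.7275
Per-period rate: rΔt = 0.08·0.5 = 0.04, so R = e^0.04 = 1.0408
Risk-neutral probability p = (e^0.04 − 0.7275)/(1.3746 − 0.7275) = 0.3134/0.6472 = 0.4842
Terminal stock prices: S_uu = 245.7, S_ud = 130, S_dd = 68.8
Terminal payoffs (S − K): max(135.7, 0) = 135.7, max(20, 0) = 20, max(-41.2, 0) = 0
Node u (S = 178.7): V_u = e^(−0.04)·[0.4842·135.6556 + 0.5158·20.0000] = 73.0175
Node d (S = 94.57): V_d = e^(−0.04)·[0.4842·20.0000 + 0.5158·0.0000] = 9.3038
Node 0 (S = 130): V_0 = e^(−0.04)·[0.4842·73.0175 + 0.5158·9.3038] = 38.5779

$38.58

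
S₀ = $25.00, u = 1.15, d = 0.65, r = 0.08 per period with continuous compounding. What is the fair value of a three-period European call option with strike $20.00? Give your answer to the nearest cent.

Risk-neutral probability p = (e^0.08 − 0.65)/(1.15 − 0.65) = 0.4333/0.5000 = 0.8666
Terminal stock prices: S_uuu = 38.02, S_uud = 21.49, S_udd = 12.15, S_ddd = 6.866
Terminal payoffs (S − K): max(18.02, 0) = 18.02, max(1.491, 0) = 1.491, max(-7.853, 0) = 0, max(-13.13, 0) = 0
Node uu (S = 33.06): V_uu = e^(−0.08)·[0.8666·18.0219 + 0.1334·1.4906] = 14.6002
Node ud (S = 18.69): V_ud = e^(−0.08)·[0.8666·1.4906 + 0.1334·0.0000] = 1.1924
Node dd (S = 10.56): V_dd = e^(−0.08)·[0.8666·0.0000 + 0.1334·0.0000] = 0.0000
Node u (S = 28.75): V_u = e^(−0.08)·[0.8666·14.6002 + 0.1334·1.1924] = 11.8263
Node d (S = 16.25): V_d = e^(−0.08)·[0.8666·1.1924 + 0.1334·0.0000] = 0.9539
Node 0 (S = 25): V_0 = e^(−0.08)·[0.8666·11.8263 + 0.1334·0.9539] = 9.5779

$9.58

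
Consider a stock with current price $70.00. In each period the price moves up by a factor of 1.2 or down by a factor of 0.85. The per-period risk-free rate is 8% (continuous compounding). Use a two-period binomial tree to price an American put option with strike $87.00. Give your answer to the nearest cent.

$17.00

Risk-neutral probability p = (e^0.08 − 0.85)/(1.2 − 0.85) = 0.2333/0.3500 = 0.6665
Terminal stock prices: S_uu = 100.8, S_ud = 71.4, S_dd = 50.57
Terminal payoffs (K − S): max(-13.8, 0) = 0, max(15.6, 0) = 15.6, max(36.43, 0) = 36.43
Node u (S = 84): continuation = e^(−0.08)·[0.6665·0.0000 + 0.3335·15.6000] = 4.8021; exercise value = 3.0000 ≤ continuation, so V_u = 4.8021
Node d (S = 59.5): continuation = e^(−0.08)·[0.6665·15.6000 + 0.3335·36.4250] = 20.8111; exercise value = 27.5000 > continuation, so V_d = 27.5000 (exercise)
Node 0 (S = 70): continuation = e^(−0.08)·[0.6665·4.8021 + 0.3335·27.5000] = 11.4199; exercise value = 17.0000 > continuation, so V_0 = 17.0000 (exercise)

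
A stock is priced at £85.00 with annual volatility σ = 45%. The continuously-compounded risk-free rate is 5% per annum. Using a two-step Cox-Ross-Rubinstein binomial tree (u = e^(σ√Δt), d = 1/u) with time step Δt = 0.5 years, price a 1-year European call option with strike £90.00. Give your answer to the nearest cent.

£14.23

CRR parameters: u = e^(σ√Δt) = e^(0.45·√0.5) = 1.3746, d = 1/u = 0.7275
Per-period rate: rΔt = 0.05·0.5 = 0.025, so R = e^0.025 = 1.0253
Risk-neutral probability p = (e^0.025 − 0.7275)/(1.3746 − 0.7275) = 0.2979/0.6472 = 0.4602
Terminal stock prices: S_uu = 160.6, S_ud = 85, S_dd = 44.98
Terminal payoffs (S − K): max(70.62, 0) = 70.62, max(-5, 0) = 0, max(-45.02, 0) = 0
Node u (S = 116.8): V_u = e^(−0.025)·[0.4602·70.6210 + 0.5398·0.0000] = 31.6994
Node d (S = 61.83): V_d = e^(−0.025)·[0.4602·0.0000 + 0.5398·0.0000] = 0.0000
Node 0 (S = 85): V_0 = e^(−0.025)·[0.4602·31.6994 + 0.5398·0.0000] = 14.2288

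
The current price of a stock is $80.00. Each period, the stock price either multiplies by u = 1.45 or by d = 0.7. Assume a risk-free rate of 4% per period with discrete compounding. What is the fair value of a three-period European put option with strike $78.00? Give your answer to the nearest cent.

$14.99

Risk-neutral probability p = (1 + 0.04 − 0.7)/(1.45 − 0.7) = 0.3400/0.7500 = 0.4533
Terminal stock prices: S_uuu = 243.9, S_uud = 117.7, S_udd = 56.84, S_ddd = 27.44
Terminal payoffs (K − S): max(-165.9, 0) = 0, max(-39.74, 0) = 0, max(21.16, 0) = 21.16, max(50.56, 0) = 50.56
Node uu (S = 168.2): V_uu = 1/1.04·[0.4533·0.0000 + 0.5467·0.0000] = 0.0000
Node ud (S = 81.2): V_ud = 1/1.04·[0.4533·0.0000 + 0.5467·21.1600] = 11.1226
Node dd (S = 39.2): V_dd = 1/1.04·[0.4533·21.1600 + 0.5467·50.5600] = 35.8000
Node u (S = 116): V_u = 1/1.04·[0.4533·0.0000 + 0.5467·11.1226] = 5.8465
Node d (S = 56): V_d = 1/1.04·[0.4533·11.1226 + 0.5467·35.8000] = 23.6662
Node 0 (S = 80): V_0 = 1/1.04·[0.4533·5.8465 + 0.5467·23.6662] = 14.9884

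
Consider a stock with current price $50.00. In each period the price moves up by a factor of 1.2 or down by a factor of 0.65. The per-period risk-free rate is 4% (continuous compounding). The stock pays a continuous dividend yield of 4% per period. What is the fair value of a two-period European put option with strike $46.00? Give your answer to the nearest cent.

$6.03

Per-period risk-free factor R = e^0.04 = 1.0408; dividend-adjusted growth = e^(0.04−0.04) = 1.0000.
Risk-neutral probability p = (1.0000 − 0.65)/(1.2 − 0.65) = 0.3500/0.5500 = 0.6364
Terminal stock prices: S_uu = 72, S_ud = 39, S_dd = 21.13
Terminal payoffs (K − S): max(-26, 0) = 0, max(7, 0) = 7, max(24.87, 0) = 24.87
Node u (S = 60): V_u = e^(−0.04)·[0.6364·0.0000 + 0.3636·7.0000] = 2.4456
Node d (S = 32.5): V_d = e^(−0.04)·[0.6364·7.0000 + 0.3636·24.8750] = 12.9707
Node 0 (S = 50): V_0 = e^(−0.04)·[0.6364·2.4456 + 0.3636·12.9707] = 6.0270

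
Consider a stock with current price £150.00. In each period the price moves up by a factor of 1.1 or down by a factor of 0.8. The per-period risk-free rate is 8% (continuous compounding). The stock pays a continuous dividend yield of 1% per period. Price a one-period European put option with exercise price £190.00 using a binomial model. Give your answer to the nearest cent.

Per-period risk-free factor R = e^0.08 = 1.0833; dividend-adjusted growth = e^(0.08−0.01) = 1.0725.
Risk-neutral probability p = (1.0725 − 0.8)/(1.1 − 0.8) = 0.2725/0.3000 = 0.9084
Terminal stock prices: S_u = 165, S_d = 120
Terminal payoffs (K − S): max(25, 0) = 25, max(70, 0) = 70
Node 0 (S = 150): V_0 = e^(−0.08)·[0.9084·25.0000 + 0.0916·70.0000] = 26.8846

£26.88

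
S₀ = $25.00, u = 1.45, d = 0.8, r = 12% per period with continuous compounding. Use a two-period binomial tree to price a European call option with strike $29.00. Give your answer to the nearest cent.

$4.71

Risk-neutral probability p = (e^0.12 − 0.8)/(1.45 − 0.8) = 0.3275/0.6500 = 0.5038
Terminal stock prices: S_uu = 52.56, S_ud = 29, S_dd = 16
Terminal payoffs (S − K): max(23.56, 0) = 23.56, max(0, 0) = 0, max(-13, 0) = 0
Node u (S = 36.25): V_u = e^(−0.12)·[0.5038·23.5625 + 0.4962·0.0000] = 10.5293
Node d (S = 20): V_d = e^(−0.12)·[0.5038·0.0000 + 0.4962·0.0000] = 0.0000
Node 0 (S = 25): V_0 = e^(−0.12)·[0.5038·10.5293 + 0.4962·0.0000] = 4.7052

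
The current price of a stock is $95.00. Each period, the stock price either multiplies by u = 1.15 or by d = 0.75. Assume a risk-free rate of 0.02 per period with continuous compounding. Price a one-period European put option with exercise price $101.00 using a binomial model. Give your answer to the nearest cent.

$9.46

Risk-neutral probability p = (e^0.02 − 0.75)/(1.15 − 0.75) = 0.2702/0.4000 = 0.6755
Terminal stock prices: S_u = 109.2, S_d = 71.25
Terminal payoffs (K − S): max(-8.25, 0) = 0, max(29.75, 0) = 29.75
Node 0 (S = 95): V_0 = e^(−0.02)·[0.6755·0.0000 + 0.3245·29.7500] = 9.4626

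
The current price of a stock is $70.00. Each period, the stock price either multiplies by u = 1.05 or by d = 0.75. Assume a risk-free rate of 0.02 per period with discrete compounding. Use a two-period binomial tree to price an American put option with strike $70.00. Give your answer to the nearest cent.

Risk-neutral probability p = (1 + 0.02 − 0.75)/(1.05 − 0.75) = 0.2700/0.3000 = 0.9000
Terminal stock prices: S_uu = 77.17, S_ud = 55.12, S_dd = 39.38
Terminal payoffs (K − S): max(-7.175, 0) = 0, max(14.88, 0) = 14.88, max(30.62, 0) = 30.62
Node u (S = 73.5): continuation = 1/1.02·[0.9000·0.0000 + 0.1000·14.8750] = 1.4583; exercise value = 0.0000 ≤ continuation, so V_u = 1.4583
Node d (S = 52.5): continuation = 1/1.02·[0.9000·14.8750 + 0.1000·30.6250] = 16.1275; exercise value = 17.5000 > continuation, so V_d = 17.5000 (exercise)
Node 0 (S = 70): continuation = 1/1.02·[0.9000·1.4583 + 0.1000·17.5000] = 3.0025; exercise value = 0.0000 ≤ continuation, so V_0 = 3.0025

$3.00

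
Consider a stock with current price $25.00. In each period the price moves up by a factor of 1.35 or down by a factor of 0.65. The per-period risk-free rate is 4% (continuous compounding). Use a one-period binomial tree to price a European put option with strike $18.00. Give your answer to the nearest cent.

Risk-neutral probability p = (e^0.04 − 0.65)/(1.35 − 0.65) = 0.3908/0.7000 = 0.5583
Terminal stock prices: S_u = 33.75, S_d = 16.25
Terminal payoffs (K − S): max(-15.75, 0) = 0, max(1.75, 0) = 1.75
Node 0 (S = 25): V_0 = e^(−0.04)·[0.5583·0.0000 + 0.4417·1.7500] = 0.7427

$0.74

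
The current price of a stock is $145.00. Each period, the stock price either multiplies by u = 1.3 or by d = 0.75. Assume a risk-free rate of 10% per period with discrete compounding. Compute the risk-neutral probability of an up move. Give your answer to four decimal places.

p = 0.6364

Risk-neutral probability p = (1 + 0.1 − 0.75)/(1.3 − 0.75) = 0.3500/0.5500 = 0.6364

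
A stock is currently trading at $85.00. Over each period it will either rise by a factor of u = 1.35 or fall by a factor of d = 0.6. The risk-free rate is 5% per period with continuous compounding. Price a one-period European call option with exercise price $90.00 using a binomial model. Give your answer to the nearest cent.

Risk-neutral probability p = (e^0.05 − 0.6)/(1.35 − 0.6) = 0.4513/0.7500 = 0.6017
Terminal stock prices: S_u = 114.8, S_d = 51
Terminal payoffs (S − K): max(24.75, 0) = 24.75, max(-39, 0) = 0
Node 0 (S = 85): V_0 = e^(−0.05)·[0.6017·24.7500 + 0.3983·0.0000] = 14.1657

$14.17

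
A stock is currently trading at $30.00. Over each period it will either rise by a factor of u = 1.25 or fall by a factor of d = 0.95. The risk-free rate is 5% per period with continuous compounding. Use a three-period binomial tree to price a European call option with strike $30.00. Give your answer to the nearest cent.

$5.25

Risk-neutral probability p = (e^0.05 − 0.95)/(1.25 − 0.95) = 0.1013/0.3000 = 0.3376
Terminal stock prices: S_uuu = 58.59, S_uud = 44.53, S_udd = 33.84, S_ddd = 25.72
Terminal payoffs (S − K): max(28.59, 0) = 28.59, max(14.53, 0) = 14.53, max(3.844, 0) = 3.844, max(-4.279, 0) = 0
Node uu (S = 46.88): V_uu = e^(−0.05)·[0.3376·28.5938 + 0.6624·14.5312] = 18.3381
Node ud (S = 35.62): V_ud = e^(−0.05)·[0.3376·14.5312 + 0.6624·3.8438] = 7.0881
Node dd (S = 27.07): V_dd = e^(−0.05)·[0.3376·3.8438 + 0.6624·0.0000] = 1.2343
Node u (S = 37.5): V_u = e^(−0.05)·[0.3376·18.3381 + 0.6624·7.0881] = 10.3549
Node d (S = 28.5): V_d = e^(−0.05)·[0.3376·7.0881 + 0.6624·1.2343] = 3.0538
Node 0 (S = 30): V_0 = e^(−0.05)·[0.3376·10.3549 + 0.6624·3.0538] = 5.2493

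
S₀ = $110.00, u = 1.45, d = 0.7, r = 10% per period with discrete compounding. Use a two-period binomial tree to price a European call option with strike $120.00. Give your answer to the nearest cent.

$26.16

Risk-neutral probability p = (1 + 0.1 − 0.7)/(1.45 − 0.7) = 0.4000/0.7500 = 0.5333
Terminal stock prices: S_uu = 231.3, S_ud = 111.6, S_dd = 53.9
Terminal payoffs (S − K): max(111.3, 0) = 111.3, max(-8.35, 0) = 0, max(-66.1, 0) = 0
Node u (S = 159.5): V_u = 1/1.1·[0.5333·111.2750 + 0.4667·0.0000] = 53.9515
Node d (S = 77): V_d = 1/1.1·[0.5333·0.0000 + 0.4667·0.0000] = 0.0000
Node 0 (S = 110): V_0 = 1/1.1·[0.5333·53.9515 + 0.4667·0.0000] = 26.1583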